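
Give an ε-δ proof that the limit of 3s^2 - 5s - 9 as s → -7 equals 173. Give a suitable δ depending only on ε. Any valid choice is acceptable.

Fix ε > 0. We want δ > 0 such that 0 < |s + 7| < δ implies |(3s^2 - 5s - 9) − 173| < ε.
(3s^2 - 5s - 9) − 173 = 3s^2 - 5s - 182 = (s + 7)(3s - 26).
So |(3s^2 - 5s - 9) − 173| = |s + 7|·|3s - 26|.
Assume first that |s + 7| < 1, so |s| < 8. Then |3s - 26| ≤ 3·8 + 26 = 50.
Hence |(3s^2 - 5s - 9) − 173| ≤ 50|s + 7| < ε provided |s + 7| < ε/50.
Choosing δ = min(1, ε/50) ensures both conditions, hence |(3s^2 - 5s - 9) − 173| < ε.

δ = min(1, ε/50)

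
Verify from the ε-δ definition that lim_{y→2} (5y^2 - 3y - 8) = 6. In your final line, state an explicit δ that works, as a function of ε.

Let ε > 0 be given. We want δ > 0 such that 0 < |y − 2| < δ implies |(5y^2 - 3y - 8) − 6| < ε.
(5y^2 - 3y - 8) − 6 = 5y^2 - 3y - 14 = (y − 2)(5y + 7).
So |(5y^2 - 3y - 8) − 6| = |y − 2|·|5y + 7|.
Require δ ≤ 1. Then |y − 2| < 1 gives |y| < 3, and by the triangle inequality |5y + 7| ≤ 5·3 + 7 = 22.
Hence |(5y^2 - 3y - 8) − 6| ≤ 22|y − 2| < ε provided |y − 2| < ε/22.
Take δ = min(1, ε/22). Then 0 < |y − 2| < δ gives both |y − 2| < 1 and |y − 2| < ε/22, so |(5y^2 - 3y - 8) − 6| < ε.

δ = min(1, ε/22)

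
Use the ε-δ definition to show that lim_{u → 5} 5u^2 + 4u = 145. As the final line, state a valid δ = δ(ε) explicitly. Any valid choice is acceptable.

δ = min(1, ε/59)

Let ε > 0. We want δ > 0 such that 0 < |u − 5| < δ implies |(5u^2 + 4u) − 145| < ε.
(5u^2 + 4u) − 145 = 5u^2 + 4u - 145 = (u − 5)(5u + 29).
So |(5u^2 + 4u) − 145| = |u − 5|·|5u + 29|.
Assume first that |u − 5| < 1, so |u| < 6. Then |5u + 29| ≤ 5·6 + 29 = 59.
Hence |(5u^2 + 4u) − 145| ≤ 59|u − 5| < ε provided |u − 5| < ε/59.
Choosing δ = min(1, ε/59) ensures both conditions, hence |(5u^2 + 4u) − 145| < ε.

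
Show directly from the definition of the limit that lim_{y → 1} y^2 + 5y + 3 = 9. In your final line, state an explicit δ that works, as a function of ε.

Let ε > 0. We want δ > 0 such that 0 < |y − 1| < δ implies |(y^2 + 5y + 3) − 9| < ε.
(y^2 + 5y + 3) − 9 = y^2 + 5y - 6 = (y − 1)(y + 6).
So |(y^2 + 5y + 3) − 9| = |y − 1|·|y + 6|.
Assume first that |y − 1| < 1, so |y| < 2. Then |y + 6| ≤ 2 + 6 = 8.
Hence |(y^2 + 5y + 3) − 9| ≤ 8|y − 1| < ε provided |y − 1| < ε/8.
Take δ = min(1, ε/8). Then 0 < |y − 1| < δ gives both |y − 1| < 1 and |y − 1| < ε/8, so |(y^2 + 5y + 3) − 9| < ε.

δ = min(1, ε/8)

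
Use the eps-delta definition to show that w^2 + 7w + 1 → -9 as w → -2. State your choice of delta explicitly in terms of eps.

delta = min(1, eps/8)

Suppose eps > 0. We want delta > 0 such that 0 < |w + 2| < delta implies |(w^2 + 7w + 1) + 9| < eps.
(w^2 + 7w + 1) + 9 = w^2 + 7w + 10 = (w + 2)(w + 5).
So |(w^2 + 7w + 1) + 9| = |w + 2|·|w + 5|.
Require delta ≤ 1. Then |w + 2| < 1 gives |w| < 3, and by the triangle inequality |w + 5| ≤ 3 + 5 = 8.
Hence |(w^2 + 7w + 1) + 9| ≤ 8|w + 2| < eps provided |w + 2| < eps/8.
Choosing delta = min(1, eps/8) ensures both conditions, hence |(w^2 + 7w + 1) + 9| < eps.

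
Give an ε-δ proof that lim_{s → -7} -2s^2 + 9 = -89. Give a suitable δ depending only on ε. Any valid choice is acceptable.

Fix ε > 0. We want δ > 0 such that 0 < |s + 7| < δ implies |(-2s^2 + 9) + 89| < ε.
(-2s^2 + 9) + 89 = -2s^2 + 98 = (s + 7)(-2s + 14).
So |(-2s^2 + 9) + 89| = |s + 7|·|-2s + 14|.
Assume first that |s + 7| < 1, so |s| < 8. Then |-2s + 14| ≤ 2·8 + 14 = 30.
Hence |(-2s^2 + 9) + 89| ≤ 30|s + 7| < ε provided |s + 7| < ε/30.
Choosing δ = min(1, ε/30) ensures both conditions, hence |(-2s^2 + 9) + 89| < ε.

δ = min(1, ε/30)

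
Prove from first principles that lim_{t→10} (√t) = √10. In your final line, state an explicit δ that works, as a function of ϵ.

Fix ϵ > 0. We want δ > 0 such that 0 < |t − 10| < δ implies |√t − √10| < ϵ.
Rationalise: √t − √10 = (t − 10)/(√t + √10), so |√t − √10| = |t − 10|/(√t + √10).
Restrict δ ≤ 10 so that |t − 10| < 10 forces t > 0, and then √t + √10 > √10.
Hence |√t − √10| < |t − 10|/√10, which is < ϵ once |t − 10| < √10·ϵ.
Take δ = min(10, √10·ϵ). If 0 < |t − 10| < δ then t > 0 and |√t − √10| < |t − 10|/√10 < ϵ.

δ = min(10, √10·ϵ)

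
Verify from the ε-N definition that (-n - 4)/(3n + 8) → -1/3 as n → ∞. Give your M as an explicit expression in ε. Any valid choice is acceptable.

Let ε > 0. For n ≥ 1, |(-n - 4)/(3n + 8) + 1/3| = |-4|/(3(3n + 8)) = 4/(3(3n + 8)).
Since 3n + 8 ≥ 3n for n ≥ 1, this is ≤ 4/(3·3n) = (4/9)/n.
So |(-n - 4)/(3n + 8) + 1/3| < ε whenever n > (4/9)/ε.
Take M = (4/9)/ε. If n > M then |(-n - 4)/(3n + 8) + 1/3| ≤ (4/9)/n < ε.

M = (4/9)/ε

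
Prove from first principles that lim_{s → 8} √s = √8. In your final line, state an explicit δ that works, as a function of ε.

δ = min(8, √8·ε)

Let ε > 0. We want δ > 0 such that 0 < |s − 8| < δ implies |√s − √8| < ε.
Rationalise: √s − √8 = (s − 8)/(√s + √8), so |√s − √8| = |s − 8|/(√s + √8).
Restrict δ ≤ 8 so that |s − 8| < 8 forces s > 0, and then √s + √8 > √8.
Hence |√s − √8| < |s − 8|/√8, which is < ε once |s − 8| < √8·ε.
Take δ = min(8, √8·ε). If 0 < |s − 8| < δ then s > 0 and |√s − √8| < |s − 8|/√8 < ε.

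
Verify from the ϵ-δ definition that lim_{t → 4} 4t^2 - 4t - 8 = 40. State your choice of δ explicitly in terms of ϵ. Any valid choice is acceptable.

Fix ϵ > 0. We want δ > 0 such that 0 < |t − 4| < δ implies |(4t^2 - 4t - 8) − 40| < ϵ.
(4t^2 - 4t - 8) − 40 = 4t^2 - 4t - 48 = (t − 4)(4t + 12).
So |(4t^2 - 4t - 8) − 40| = |t − 4|·|4t + 12|.
Assume first that |t − 4| < 2, so |t| < 6. Then |4t + 12| ≤ 4·6 + 12 = 36.
Hence |(4t^2 - 4t - 8) − 40| ≤ 36|t − 4| < ϵ provided |t − 4| < ϵ/36.
Choosing δ = min(2, ϵ/36) ensures both conditions, hence |(4t^2 - 4t - 8) − 40| < ϵ.

δ = min(2, ϵ/36)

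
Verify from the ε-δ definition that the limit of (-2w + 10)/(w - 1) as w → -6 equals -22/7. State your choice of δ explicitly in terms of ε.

Let ε > 0. We want δ > 0 with 0 < |w + 6| < δ ⇒ |(-2w + 10)/(w - 1) + 22/7| < ε.
Combining over a common denominator, (-2w + 10)/(w - 1) + 22/7 = [(-2w + 10)·(-7) − 22·(w - 1)] / [(-7)·(w - 1)] = -8(w + 6) / ((-7)(w - 1)).
So |(-2w + 10)/(w - 1) + 22/7| = 8|w + 6| / (7·|w − 1|).
Require δ ≤ 7/2, so |w − 1| ≥ |-7| − |w + 6| > 7 − 7/2 = 7/2.
Hence |(-2w + 10)/(w - 1) + 22/7| < 8|w + 6|/(7·(7/2)) = (16/49)|w + 6|, which is < ε once |w + 6| < (49/16)ε.
Take δ = min(7/2, (49/16)ε). Then 0 < |w + 6| < δ forces both bounds, so |(-2w + 10)/(w - 1) + 22/7| < ε.

δ = min(7/2, (49/16)ε)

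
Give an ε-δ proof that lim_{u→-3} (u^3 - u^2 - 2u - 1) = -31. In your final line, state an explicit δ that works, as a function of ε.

δ = min(1, ε/42)

Suppose ε > 0. We want δ > 0 such that 0 < |u + 3| < δ implies |(u^3 - u^2 - 2u - 1) + 31| < ε.
(u^3 - u^2 - 2u - 1) + 31 = u^3 - u^2 - 2u + 30 = (u + 3)(u^2 - 4u + 10).
So |(u^3 - u^2 - 2u - 1) + 31| = |u + 3|·|u^2 - 4u + 10|.
Assume first that |u + 3| < 1, so |u| < 4. Then |u^2 - 4u + 10| ≤ 4^2 + 4·4 + 10 = 42.
Hence |(u^3 - u^2 - 2u - 1) + 31| ≤ 42|u + 3| < ε provided |u + 3| < ε/42.
Choosing δ = min(1, ε/42) ensures both conditions, hence |(u^3 - u^2 - 2u - 1) + 31| < ε.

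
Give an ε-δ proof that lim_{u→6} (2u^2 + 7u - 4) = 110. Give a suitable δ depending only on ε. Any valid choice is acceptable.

δ = min(1, ε/33)

Let ε > 0 be given. We want δ > 0 such that 0 < |u − 6| < δ implies |(2u^2 + 7u - 4) − 110| < ε.
(2u^2 + 7u - 4) − 110 = 2u^2 + 7u - 114 = (u − 6)(2u + 19).
So |(2u^2 + 7u - 4) − 110| = |u − 6|·|2u + 19|.
Assume first that |u − 6| < 1, so |u| < 7. Then |2u + 19| ≤ 2·7 + 19 = 33.
Hence |(2u^2 + 7u - 4) − 110| ≤ 33|u − 6| < ε provided |u − 6| < ε/33.
Choosing δ = min(1, ε/33) ensures both conditions, hence |(2u^2 + 7u - 4) − 110| < ε.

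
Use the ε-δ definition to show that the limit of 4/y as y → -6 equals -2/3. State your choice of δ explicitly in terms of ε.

Let ε > 0 be given. We seek δ > 0 such that 0 < |y + 6| < δ implies |4/y + 2/3| < ε.
|4/y + 2/3| = 4·|-6 − y|/(6·|y|) = 4|y + 6|/(6|y|).
Restrict δ ≤ 3. Then |y + 6| < 3 gives |y| > 3, so 6|y| > 18.
Then |4/y + 2/3| < 4|y + 6|/18, which is < ε when |y + 6| < (9/2)ε.
Take δ = min(3, (9/2)ε). Then 0 < |y + 6| < δ gives both |y + 6| < 3 and |y + 6| < (9/2)ε, so |4/y + 2/3| < ε.

δ = min(3, (9/2)ε)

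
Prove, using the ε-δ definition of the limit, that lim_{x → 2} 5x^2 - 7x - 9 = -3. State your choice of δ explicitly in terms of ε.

Suppose ε > 0. We want δ > 0 such that 0 < |x − 2| < δ implies |(5x^2 - 7x - 9) + 3| < ε.
(5x^2 - 7x - 9) + 3 = 5x^2 - 7x - 6 = (x − 2)(5x + 3).
So |(5x^2 - 7x - 9) + 3| = |x − 2|·|5x + 3|.
Assume first that |x − 2| < 1, so |x| < 3. Then |5x + 3| ≤ 5·3 + 3 = 18.
Hence |(5x^2 - 7x - 9) + 3| ≤ 18|x − 2| < ε provided |x − 2| < ε/18.
Take δ = min(1, ε/18). Then 0 < |x − 2| < δ gives both |x − 2| < 1 and |x − 2| < ε/18, so |(5x^2 - 7x - 9) + 3| < ε.

δ = min(1, ε/18)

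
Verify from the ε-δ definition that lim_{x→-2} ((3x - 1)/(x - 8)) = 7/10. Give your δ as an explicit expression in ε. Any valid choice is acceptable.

Let ε > 0. We want δ > 0 with 0 < |x + 2| < δ ⇒ |(3x - 1)/(x - 8) − (7/10)| < ε.
Combining over a common denominator, (3x - 1)/(x - 8) − (7/10) = [(3x - 1)·(-10) − (-7)·(x - 8)] / [(-10)·(x - 8)] = -23(x + 2) / ((-10)(x - 8)).
So |(3x - 1)/(x - 8) − (7/10)| = 23|x + 2| / (10·|x − 8|).
Restrict δ ≤ 5. Then |x + 2| < 5 gives |x − 8| = |(x + 2) + (-10)| ≥ 10 − 5 = 5.
Hence |(3x - 1)/(x - 8) − (7/10)| < 23|x + 2|/(10·5) = (23/50)|x + 2|, which is < ε once |x + 2| < (50/23)ε.
Take δ = min(5, (50/23)ε). Then 0 < |x + 2| < δ forces both bounds, so |(3x - 1)/(x - 8) − (7/10)| < ε.

δ = min(5, (50/23)ε)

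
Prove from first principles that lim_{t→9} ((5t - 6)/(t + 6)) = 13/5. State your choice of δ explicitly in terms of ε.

Suppose ε > 0. We want δ > 0 with 0 < |t − 9| < δ ⇒ |(5t - 6)/(t + 6) − (13/5)| < ε.
Combining over a common denominator, (5t - 6)/(t + 6) − (13/5) = [(5t - 6)·15 − 39·(t + 6)] / [15·(t + 6)] = 36(t − 9) / (15(t + 6)).
So |(5t - 6)/(t + 6) − (13/5)| = 36|t − 9| / (15·|t + 6|).
Require δ ≤ 15/2, so |t + 6| ≥ |15| − |t − 9| > 15 − 15/2 = 15/2.
Hence |(5t - 6)/(t + 6) − (13/5)| < 36|t − 9|/(15·(15/2)) = (8/25)|t − 9|, which is < ε once |t − 9| < (25/8)ε.
Take δ = min(15/2, (25/8)ε). Then 0 < |t − 9| < δ forces both bounds, so |(5t - 6)/(t + 6) − (13/5)| < ε.

δ = min(15/2, (25/8)ε)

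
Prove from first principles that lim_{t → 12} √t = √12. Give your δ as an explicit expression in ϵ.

Fix ϵ > 0. We want δ > 0 such that 0 < |t − 12| < δ implies |√t − √12| < ϵ.
Multiplying by the conjugate, |√t − √12| = |t − 12|/(√t + √12).
Restrict δ ≤ 12 so that |t − 12| < 12 forces t > 0, and then √t + √12 > √12.
Hence |√t − √12| < |t − 12|/√12, which is < ϵ once |t − 12| < √12·ϵ.
Take δ = min(12, √12·ϵ). If 0 < |t − 12| < δ then t > 0 and |√t − √12| < |t − 12|/√12 < ϵ.

δ = min(12, √12·ϵ)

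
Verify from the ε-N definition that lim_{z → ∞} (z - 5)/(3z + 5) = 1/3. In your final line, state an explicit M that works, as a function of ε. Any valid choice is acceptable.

Let ε > 0 be given. We seek M > 0 such that z > M implies |(z - 5)/(3z + 5) − (1/3)| < ε.
(z - 5)/(3z + 5) − (1/3) = (3(z - 5) − (3z + 5)) / (3(3z + 5)) = -20/(3(3z + 5)).
For z > 0 we have 3z + 5 > 3z, so |(z - 5)/(3z + 5) − (1/3)| = 20/(3(3z + 5)) < 20/(3·3z) = (20/9)/z.
Thus |(z - 5)/(3z + 5) − (1/3)| < ε whenever z > (20/9)/ε.
Take M = (20/9)/ε. If z > M then |(z - 5)/(3z + 5) − (1/3)| < (20/9)/z < ε.

M = (20/9)/ε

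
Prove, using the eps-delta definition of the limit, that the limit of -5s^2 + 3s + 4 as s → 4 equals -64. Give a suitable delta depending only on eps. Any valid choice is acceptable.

Let eps > 0 be given. We want delta > 0 such that 0 < |s − 4| < delta implies |(-5s^2 + 3s + 4) + 64| < eps.
(-5s^2 + 3s + 4) + 64 = -5s^2 + 3s + 68 = (s − 4)(-5s - 17).
So |(-5s^2 + 3s + 4) + 64| = |s − 4|·|-5s - 17|.
Assume first that |s − 4| < 1, so |s| < 5. Then |-5s - 17| ≤ 5·5 + 17 = 42.
Hence |(-5s^2 + 3s + 4) + 64| ≤ 42|s − 4| < eps provided |s − 4| < eps/42.
Choosing delta = min(1, eps/42) ensures both conditions, hence |(-5s^2 + 3s + 4) + 64| < eps.

delta = min(1, eps/42)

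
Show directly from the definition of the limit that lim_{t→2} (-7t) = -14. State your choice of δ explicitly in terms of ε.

δ = ε/7

Let ε > 0. We need δ > 0 so that 0 < |t − 2| < δ implies |(-7t) + 14| < ε.
|(-7t) + 14| = |-7t + 14| = 7|t − 2|.
So 7|t − 2| < ε exactly when |t − 2| < ε/7.
Take δ = ε/7. If 0 < |t − 2| < δ then |(-7t) + 14| = 7|t − 2| < 7·(ε/7) = ε.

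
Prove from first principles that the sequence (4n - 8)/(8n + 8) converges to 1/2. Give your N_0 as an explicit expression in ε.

Let ε > 0 be given. For n ≥ 1, |(4n - 8)/(8n + 8) − (1/2)| = |-96|/(8(8n + 8)) = 96/(8(8n + 8)).
Since 8n + 8 ≥ 8n for n ≥ 1, this is ≤ 96/(8·8n) = (3/2)/n.
So |(4n - 8)/(8n + 8) − (1/2)| < ε whenever n > (3/2)/ε.
Take N_0 = (3/2)/ε. If n > N_0 then |(4n - 8)/(8n + 8) − (1/2)| ≤ (3/2)/n < ε.

N_0 = (3/2)/ε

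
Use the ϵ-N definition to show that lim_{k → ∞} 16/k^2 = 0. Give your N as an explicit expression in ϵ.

Let ϵ > 0. For k ≥ 1, |16/k^2 − 0| = 16/k^2.
16/k^2 < ϵ ⇔ k^2 > 16/ϵ ⇔ k > (16/ϵ)^{1/2}.
Take N = (16/ϵ)^{1/2}. Then k > N implies 16/k^2 < ϵ.

N = (16/ϵ)^{1/2}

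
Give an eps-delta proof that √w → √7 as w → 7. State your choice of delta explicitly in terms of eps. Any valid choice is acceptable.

Let eps > 0. We want delta > 0 such that 0 < |w − 7| < delta implies |√w − √7| < eps.
Multiplying by the conjugate, |√w − √7| = |w − 7|/(√w + √7).
Restrict delta ≤ 7 so that |w − 7| < 7 forces w > 0, and then √w + √7 > √7.
Hence |√w − √7| < |w − 7|/√7, which is < eps once |w − 7| < √7·eps.
Take delta = min(7, √7·eps). If 0 < |w − 7| < delta then w > 0 and |√w − √7| < |w − 7|/√7 < eps.

delta = min(7, √7·eps)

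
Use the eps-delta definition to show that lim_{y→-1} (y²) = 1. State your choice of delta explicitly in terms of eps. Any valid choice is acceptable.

delta = min(1, eps/3)

Suppose eps > 0. We seek delta > 0 with 0 < |y + 1| < delta ⇒ |y² − 1| < eps.
Factor: y² − 1 = (y + 1)(y - 1), so |y² − 1| = |y + 1|·|y - 1|.
Restrict delta ≤ 1. Then |y + 1| < 1 gives |y| < 2, so by the triangle inequality |y - 1| ≤ 2 + 1 = 3.
Hence |y² − 1| ≤ 3|y + 1|, which is < eps once |y + 1| < eps/3.
Take delta = min(1, eps/3). If 0 < |y + 1| < delta then both bounds hold and |y² − 1| ≤ 3|y + 1| < 3·(eps/3) = eps.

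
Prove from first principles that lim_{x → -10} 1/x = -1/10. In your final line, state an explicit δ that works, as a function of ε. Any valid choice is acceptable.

δ = min(5, 50ε)

Suppose ε > 0. We seek δ > 0 such that 0 < |x + 10| < δ implies |1/x + 1/10| < ε.
|1/x + 1/10| = |-10 − x|/(10·|x|) = |x + 10|/(10|x|).
Restrict δ ≤ 5. Then |x + 10| < 5 gives |x| > 5, so 10|x| > 50.
Then |1/x + 1/10| < |x + 10|/50, which is < ε when |x + 10| < 50ε.
Take δ = min(5, 50ε). Then 0 < |x + 10| < δ gives both |x + 10| < 5 and |x + 10| < 50ε, so |1/x + 1/10| < ε.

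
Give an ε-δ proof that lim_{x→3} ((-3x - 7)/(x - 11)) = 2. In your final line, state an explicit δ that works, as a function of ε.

Suppose ε > 0. We want δ > 0 with 0 < |x − 3| < δ ⇒ |(-3x - 7)/(x - 11) − 2| < ε.
Combining over a common denominator, (-3x - 7)/(x - 11) − 2 = [(-3x - 7)·(-8) − (-16)·(x - 11)] / [(-8)·(x - 11)] = 40(x − 3) / ((-8)(x - 11)).
So |(-3x - 7)/(x - 11) − 2| = 40|x − 3| / (8·|x − 11|).
Restrict δ ≤ 4. Then |x − 3| < 4 gives |x − 11| = |(x − 3) + (-8)| ≥ 8 − 4 = 4.
Hence |(-3x - 7)/(x - 11) − 2| < 40|x − 3|/(8·4) = (5/4)|x − 3|, which is < ε once |x − 3| < (4/5)ε.
Take δ = min(4, (4/5)ε). Then 0 < |x − 3| < δ forces both bounds, so |(-3x - 7)/(x - 11) − 2| < ε.

δ = min(4, (4/5)ε)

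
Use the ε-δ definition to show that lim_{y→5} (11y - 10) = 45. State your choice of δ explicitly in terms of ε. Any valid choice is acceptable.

δ = ε/11

Suppose ε > 0. We need δ > 0 so that 0 < |y − 5| < δ implies |(11y - 10) − 45| < ε.
Since (11y - 10) − 45 = 11(y − 5), we have |(11y - 10) − 45| = 11|y − 5|.
Thus it suffices that |y − 5| < ε/11.
Take δ = ε/11. If 0 < |y − 5| < δ then |(11y - 10) − 45| = 11|y − 5| < 11·(ε/11) = ε.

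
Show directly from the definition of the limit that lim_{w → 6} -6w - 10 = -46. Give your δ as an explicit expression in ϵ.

Let ϵ > 0 be given. We need δ > 0 so that 0 < |w − 6| < δ implies |(-6w - 10) + 46| < ϵ.
|(-6w - 10) + 46| = |-6w + 36| = 6|w − 6|.
Thus it suffices that |w − 6| < ϵ/6.
Choosing δ = ϵ/6 gives |(-6w - 10) + 46| = 6|w − 6| < ϵ whenever |w − 6| < δ.

δ = ϵ/6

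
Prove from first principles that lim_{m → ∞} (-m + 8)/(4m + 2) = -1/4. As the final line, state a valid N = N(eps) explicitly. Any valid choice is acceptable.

Let eps > 0. For m ≥ 1, |(-m + 8)/(4m + 2) + 1/4| = |34|/(4(4m + 2)) = 34/(4(4m + 2)).
Since 4m + 2 ≥ 4m for m ≥ 1, this is ≤ 34/(4·4m) = (17/8)/m.
So |(-m + 8)/(4m + 2) + 1/4| < eps whenever m > (17/8)/eps.
Take N = (17/8)/eps. If m > N then |(-m + 8)/(4m + 2) + 1/4| ≤ (17/8)/m < eps.

N = (17/8)/eps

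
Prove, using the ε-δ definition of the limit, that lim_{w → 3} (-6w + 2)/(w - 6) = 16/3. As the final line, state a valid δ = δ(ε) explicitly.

Suppose ε > 0. We want δ > 0 with 0 < |w − 3| < δ ⇒ |(-6w + 2)/(w - 6) − (16/3)| < ε.
Combining over a common denominator, (-6w + 2)/(w - 6) − (16/3) = [(-6w + 2)·(-3) − (-16)·(w - 6)] / [(-3)·(w - 6)] = 34(w − 3) / ((-3)(w - 6)).
So |(-6w + 2)/(w - 6) − (16/3)| = 34|w − 3| / (3·|w − 6|).
Restrict δ ≤ 3/2. Then |w − 3| < 3/2 gives |w − 6| = |(w − 3) + (-3)| ≥ 3 − 3/2 = 3/2.
Hence |(-6w + 2)/(w - 6) − (16/3)| < 34|w − 3|/(3·(3/2)) = (68/9)|w − 3|, which is < ε once |w − 3| < (9/68)ε.
Take δ = min(3/2, (9/68)ε). Then 0 < |w − 3| < δ forces both bounds, so |(-6w + 2)/(w - 6) − (16/3)| < ε.

δ = min(3/2, (9/68)ε)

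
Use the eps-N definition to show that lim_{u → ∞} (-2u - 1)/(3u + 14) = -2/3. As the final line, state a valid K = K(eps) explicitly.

Fix eps > 0. We seek K > 0 such that u > K implies |(-2u - 1)/(3u + 14) + 2/3| < eps.
(-2u - 1)/(3u + 14) + 2/3 = (3(-2u - 1) − (-2)(3u + 14)) / (3(3u + 14)) = 25/(3(3u + 14)).
For u > 0 we have 3u + 14 > 3u, so |(-2u - 1)/(3u + 14) + 2/3| = 25/(3(3u + 14)) < 25/(3·3u) = (25/9)/u.
Thus |(-2u - 1)/(3u + 14) + 2/3| < eps whenever u > (25/9)/eps.
Take K = (25/9)/eps. If u > K then |(-2u - 1)/(3u + 14) + 2/3| < (25/9)/u < eps.

K = (25/9)/eps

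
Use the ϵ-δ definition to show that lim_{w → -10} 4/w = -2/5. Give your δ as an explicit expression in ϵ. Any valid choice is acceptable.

δ = min(5, (25/2)ϵ)

Suppose ϵ > 0. We seek δ > 0 such that 0 < |w + 10| < δ implies |4/w + 2/5| < ϵ.
|4/w + 2/5| = 4·|-10 − w|/(10·|w|) = 4|w + 10|/(10|w|).
Require δ ≤ 5 so that |w| > 10 − 5 = 5, hence 10|w| > 50.
Then |4/w + 2/5| < 4|w + 10|/50, which is < ϵ when |w + 10| < (25/2)ϵ.
Take δ = min(5, (25/2)ϵ). Then 0 < |w + 10| < δ gives both |w + 10| < 5 and |w + 10| < (25/2)ϵ, so |4/w + 2/5| < ϵ.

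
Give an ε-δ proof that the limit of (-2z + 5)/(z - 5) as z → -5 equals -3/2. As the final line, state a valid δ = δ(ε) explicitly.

δ = min(5, 10ε)

Let ε > 0 be given. We want δ > 0 with 0 < |z + 5| < δ ⇒ |(-2z + 5)/(z - 5) + 3/2| < ε.
Combining over a common denominator, (-2z + 5)/(z - 5) + 3/2 = [(-2z + 5)·(-10) − 15·(z - 5)] / [(-10)·(z - 5)] = 5(z + 5) / ((-10)(z - 5)).
So |(-2z + 5)/(z - 5) + 3/2| = 5|z + 5| / (10·|z − 5|).
Restrict δ ≤ 5. Then |z + 5| < 5 gives |z − 5| = |(z + 5) + (-10)| ≥ 10 − 5 = 5.
Hence |(-2z + 5)/(z - 5) + 3/2| < 5|z + 5|/(10·5) = (1/10)|z + 5|, which is < ε once |z + 5| < 10ε.
Take δ = min(5, 10ε). Then 0 < |z + 5| < δ forces both bounds, so |(-2z + 5)/(z - 5) + 3/2| < ε.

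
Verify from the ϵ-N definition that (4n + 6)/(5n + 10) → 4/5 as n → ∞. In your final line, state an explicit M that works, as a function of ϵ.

Let ϵ > 0. For n ≥ 1, |(4n + 6)/(5n + 10) − (4/5)| = |-10|/(5(5n + 10)) = 10/(5(5n + 10)).
Since 5n + 10 ≥ 5n for n ≥ 1, this is ≤ 10/(5·5n) = (2/5)/n.
So |(4n + 6)/(5n + 10) − (4/5)| < ϵ whenever n > (2/5)/ϵ.
Take M = (2/5)/ϵ. If n > M then |(4n + 6)/(5n + 10) − (4/5)| ≤ (2/5)/n < ϵ.

M = (2/5)/ϵ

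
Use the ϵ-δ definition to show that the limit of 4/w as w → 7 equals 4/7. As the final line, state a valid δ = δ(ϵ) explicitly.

δ = min(7/2, (49/8)ϵ)

Let ϵ > 0. We seek δ > 0 such that 0 < |w − 7| < δ implies |4/w − (4/7)| < ϵ.
|4/w − (4/7)| = 4·|7 − w|/(7·|w|) = 4|w − 7|/(7|w|).
Require δ ≤ 7/2 so that |w| > 7 − 7/2 = 7/2, hence 7|w| > 49/2.
Then |4/w − (4/7)| < 4|w − 7|/(49/2), which is < ϵ when |w − 7| < (49/8)ϵ.
Take δ = min(7/2, (49/8)ϵ). Then 0 < |w − 7| < δ gives both |w − 7| < 7/2 and |w − 7| < (49/8)ϵ, so |4/w − (4/7)| < ϵ.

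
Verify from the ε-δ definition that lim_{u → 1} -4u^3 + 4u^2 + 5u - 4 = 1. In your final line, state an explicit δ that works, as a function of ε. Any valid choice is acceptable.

δ = min(1, ε/21)

Let ε > 0. We want δ > 0 such that 0 < |u − 1| < δ implies |(-4u^3 + 4u^2 + 5u - 4) − 1| < ε.
(-4u^3 + 4u^2 + 5u - 4) − 1 = -4u^3 + 4u^2 + 5u - 5 = (u − 1)(-4u^2 + 5).
So |(-4u^3 + 4u^2 + 5u - 4) − 1| = |u − 1|·|-4u^2 + 5|.
Assume first that |u − 1| < 1, so |u| < 2. Then |-4u^2 + 5| ≤ 4·2^2 + 5 = 21.
Hence |(-4u^3 + 4u^2 + 5u - 4) − 1| ≤ 21|u − 1| < ε provided |u − 1| < ε/21.
Choosing δ = min(1, ε/21) ensures both conditions, hence |(-4u^3 + 4u^2 + 5u - 4) − 1| < ε.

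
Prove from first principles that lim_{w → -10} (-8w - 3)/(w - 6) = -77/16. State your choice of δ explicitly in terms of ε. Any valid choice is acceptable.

δ = min(8, (128/51)ε)

Let ε > 0. We want δ > 0 with 0 < |w + 10| < δ ⇒ |(-8w - 3)/(w - 6) + 77/16| < ε.
Combining over a common denominator, (-8w - 3)/(w - 6) + 77/16 = [(-8w - 3)·(-16) − 77·(w - 6)] / [(-16)·(w - 6)] = 51(w + 10) / ((-16)(w - 6)).
So |(-8w - 3)/(w - 6) + 77/16| = 51|w + 10| / (16·|w − 6|).
Restrict δ ≤ 8. Then |w + 10| < 8 gives |w − 6| = |(w + 10) + (-16)| ≥ 16 − 8 = 8.
Hence |(-8w - 3)/(w - 6) + 77/16| < 51|w + 10|/(16·8) = (51/128)|w + 10|, which is < ε once |w + 10| < (128/51)ε.
Take δ = min(8, (128/51)ε). Then 0 < |w + 10| < δ forces both bounds, so |(-8w - 3)/(w - 6) + 77/16| < ε.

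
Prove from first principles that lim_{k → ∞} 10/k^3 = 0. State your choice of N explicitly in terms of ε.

Let ε > 0. For k ≥ 1, |10/k^3 − 0| = 10/k^3.
10/k^3 < ε ⇔ k^3 > 10/ε ⇔ k > (10/ε)^{1/3}.
Take N = (10/ε)^{1/3}. Then k > N implies 10/k^3 < ε.

N = (10/ε)^{1/3}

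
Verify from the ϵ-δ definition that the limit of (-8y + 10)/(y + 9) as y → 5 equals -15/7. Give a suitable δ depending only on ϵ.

Fix ϵ > 0. We want δ > 0 with 0 < |y − 5| < δ ⇒ |(-8y + 10)/(y + 9) + 15/7| < ϵ.
Combining over a common denominator, (-8y + 10)/(y + 9) + 15/7 = [(-8y + 10)·14 − (-30)·(y + 9)] / [14·(y + 9)] = -82(y − 5) / (14(y + 9)).
So |(-8y + 10)/(y + 9) + 15/7| = 82|y − 5| / (14·|y + 9|).
Restrict δ ≤ 7. Then |y − 5| < 7 gives |y + 9| = |(y − 5) + 14| ≥ 14 − 7 = 7.
Hence |(-8y + 10)/(y + 9) + 15/7| < 82|y − 5|/(14·7) = (41/49)|y − 5|, which is < ϵ once |y − 5| < (49/41)ϵ.
Take δ = min(7, (49/41)ϵ). Then 0 < |y − 5| < δ forces both bounds, so |(-8y + 10)/(y + 9) + 15/7| < ϵ.

δ = min(7, (49/41)ϵ)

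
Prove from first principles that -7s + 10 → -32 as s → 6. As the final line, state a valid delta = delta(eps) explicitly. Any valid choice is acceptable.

delta = eps/7

Fix eps > 0. We need delta > 0 so that 0 < |s − 6| < delta implies |(-7s + 10) + 32| < eps.
|(-7s + 10) + 32| = |-7s + 42| = 7|s − 6|.
So 7|s − 6| < eps exactly when |s − 6| < eps/7.
Take delta = eps/7. If 0 < |s − 6| < delta then |(-7s + 10) + 32| = 7|s − 6| < 7·(eps/7) = eps.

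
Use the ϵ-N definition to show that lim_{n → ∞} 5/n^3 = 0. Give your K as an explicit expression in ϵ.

K = (5/ϵ)^{1/3}

Suppose ϵ > 0. For n ≥ 1, |5/n^3 − 0| = 5/n^3.
5/n^3 < ϵ ⇔ n^3 > 5/ϵ ⇔ n > (5/ϵ)^{1/3}.
Take K = (5/ϵ)^{1/3}. Then n > K implies 5/n^3 < ϵ.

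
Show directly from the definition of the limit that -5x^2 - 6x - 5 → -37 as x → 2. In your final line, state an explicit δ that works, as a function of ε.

Let ε > 0. We want δ > 0 such that 0 < |x − 2| < δ implies |(-5x^2 - 6x - 5) + 37| < ε.
(-5x^2 - 6x - 5) + 37 = -5x^2 - 6x + 32 = (x − 2)(-5x - 16).
So |(-5x^2 - 6x - 5) + 37| = |x − 2|·|-5x - 16|.
Assume first that |x − 2| < 2, so |x| < 4. Then |-5x - 16| ≤ 5·4 + 16 = 36.
Hence |(-5x^2 - 6x - 5) + 37| ≤ 36|x − 2| < ε provided |x − 2| < ε/36.
Choosing δ = min(2, ε/36) ensures both conditions, hence |(-5x^2 - 6x - 5) + 37| < ε.

δ = min(2, ε/36)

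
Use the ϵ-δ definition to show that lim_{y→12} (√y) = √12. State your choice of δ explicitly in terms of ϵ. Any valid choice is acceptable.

δ = min(12, √12·ϵ)

Let ϵ > 0 be given. We want δ > 0 such that 0 < |y − 12| < δ implies |√y − √12| < ϵ.
Multiplying by the conjugate, |√y − √12| = |y − 12|/(√y + √12).
Restrict δ ≤ 12 so that |y − 12| < 12 forces y > 0, and then √y + √12 > √12.
Hence |√y − √12| < |y − 12|/√12, which is < ϵ once |y − 12| < √12·ϵ.
Take δ = min(12, √12·ϵ). If 0 < |y − 12| < δ then y > 0 and |√y − √12| < |y − 12|/√12 < ϵ.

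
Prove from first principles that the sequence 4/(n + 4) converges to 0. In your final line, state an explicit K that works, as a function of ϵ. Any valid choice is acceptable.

K = 4/ϵ

Let ϵ > 0. For n ≥ 1, |4/(n + 4) − 0| = 4/(n + 4) ≤ 4/n.
We need 4/n < ϵ, i.e. n > 4/ϵ.
Take K = 4/ϵ. If n > K then |4/(n + 4)| ≤ 4/n < ϵ.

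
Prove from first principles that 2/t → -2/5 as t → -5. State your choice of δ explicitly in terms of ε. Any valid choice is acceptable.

δ = min(5/2, (25/4)ε)

Suppose ε > 0. We seek δ > 0 such that 0 < |t + 5| < δ implies |2/t + 2/5| < ε.
|2/t + 2/5| = 2·|-5 − t|/(5·|t|) = 2|t + 5|/(5|t|).
Restrict δ ≤ 5/2. Then |t + 5| < 5/2 gives |t| > 5/2, so 5|t| > 25/2.
Then |2/t + 2/5| < 2|t + 5|/(25/2), which is < ε when |t + 5| < (25/4)ε.
Take δ = min(5/2, (25/4)ε). Then 0 < |t + 5| < δ gives both |t + 5| < 5/2 and |t + 5| < (25/4)ε, so |2/t + 2/5| < ε.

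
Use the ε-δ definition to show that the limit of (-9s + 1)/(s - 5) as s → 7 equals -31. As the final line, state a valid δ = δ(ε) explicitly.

Let ε > 0 be given. We want δ > 0 with 0 < |s − 7| < δ ⇒ |(-9s + 1)/(s - 5) + 31| < ε.
Combining over a common denominator, (-9s + 1)/(s - 5) + 31 = [(-9s + 1)·2 − (-62)·(s - 5)] / [2·(s - 5)] = 44(s − 7) / (2(s - 5)).
So |(-9s + 1)/(s - 5) + 31| = 44|s − 7| / (2·|s − 5|).
Require δ ≤ 1, so |s − 5| ≥ |2| − |s − 7| > 2 − 1 = 1.
Hence |(-9s + 1)/(s - 5) + 31| < 44|s − 7|/(2·1) = 22|s − 7|, which is < ε once |s − 7| < (1/22)ε.
Take δ = min(1, (1/22)ε). Then 0 < |s − 7| < δ forces both bounds, so |(-9s + 1)/(s - 5) + 31| < ε.

δ = min(1, (1/22)ε)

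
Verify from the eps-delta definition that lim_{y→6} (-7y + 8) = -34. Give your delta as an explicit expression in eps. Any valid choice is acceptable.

delta = eps/7

Fix eps > 0. We need delta > 0 so that 0 < |y − 6| < delta implies |(-7y + 8) + 34| < eps.
Since (-7y + 8) + 34 = -7(y − 6), we have |(-7y + 8) + 34| = 7|y − 6|.
Thus it suffices that |y − 6| < eps/7.
Take delta = eps/7. If 0 < |y − 6| < delta then |(-7y + 8) + 34| = 7|y − 6| < 7·(eps/7) = eps.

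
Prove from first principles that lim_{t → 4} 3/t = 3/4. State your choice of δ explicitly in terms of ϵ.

δ = min(2, (8/3)ϵ)

Fix ϵ > 0. We seek δ > 0 such that 0 < |t − 4| < δ implies |3/t − (3/4)| < ϵ.
|3/t − (3/4)| = 3·|4 − t|/(4·|t|) = 3|t − 4|/(4|t|).
Require δ ≤ 2 so that |t| > 4 − 2 = 2, hence 4|t| > 8.
Then |3/t − (3/4)| < 3|t − 4|/8, which is < ϵ when |t − 4| < (8/3)ϵ.
Take δ = min(2, (8/3)ϵ). Then 0 < |t − 4| < δ gives both |t − 4| < 2 and |t − 4| < (8/3)ϵ, so |3/t − (3/4)| < ϵ.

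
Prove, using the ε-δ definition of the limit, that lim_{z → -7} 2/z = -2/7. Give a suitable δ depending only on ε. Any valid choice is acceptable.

Let ε > 0. We seek δ > 0 such that 0 < |z + 7| < δ implies |2/z + 2/7| < ε.
|2/z + 2/7| = 2·|-7 − z|/(7·|z|) = 2|z + 7|/(7|z|).
Restrict δ ≤ 7/2. Then |z + 7| < 7/2 gives |z| > 7/2, so 7|z| > 49/2.
Then |2/z + 2/7| < 2|z + 7|/(49/2), which is < ε when |z + 7| < (49/4)ε.
Take δ = min(7/2, (49/4)ε). Then 0 < |z + 7| < δ gives both |z + 7| < 7/2 and |z + 7| < (49/4)ε, so |2/z + 2/7| < ε.

δ = min(7/2, (49/4)ε)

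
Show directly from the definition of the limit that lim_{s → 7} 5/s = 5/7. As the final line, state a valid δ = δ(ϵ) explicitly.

Let ϵ > 0. We seek δ > 0 such that 0 < |s − 7| < δ implies |5/s − (5/7)| < ϵ.
|5/s − (5/7)| = 5·|7 − s|/(7·|s|) = 5|s − 7|/(7|s|).
Require δ ≤ 7/2 so that |s| > 7 − 7/2 = 7/2, hence 7|s| > 49/2.
Then |5/s − (5/7)| < 5|s − 7|/(49/2), which is < ϵ when |s − 7| < (49/10)ϵ.
Take δ = min(7/2, (49/10)ϵ). Then 0 < |s − 7| < δ gives both |s − 7| < 7/2 and |s − 7| < (49/10)ϵ, so |5/s − (5/7)| < ϵ.

δ = min(7/2, (49/10)ϵ)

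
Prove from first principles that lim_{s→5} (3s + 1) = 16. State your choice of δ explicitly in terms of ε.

Fix ε > 0. We need δ > 0 so that 0 < |s − 5| < δ implies |(3s + 1) − 16| < ε.
Since (3s + 1) − 16 = 3(s − 5), we have |(3s + 1) − 16| = 3|s − 5|.
So 3|s − 5| < ε exactly when |s − 5| < ε/3.
Take δ = ε/3. If 0 < |s − 5| < δ then |(3s + 1) − 16| = 3|s − 5| < 3·(ε/3) = ε.

δ = ε/3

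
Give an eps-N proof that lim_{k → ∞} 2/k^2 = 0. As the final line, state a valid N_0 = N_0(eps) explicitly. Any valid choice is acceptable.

N_0 = (2/eps)^{1/2}

Fix eps > 0. For k ≥ 1, |2/k^2 − 0| = 2/k^2.
2/k^2 < eps ⇔ k^2 > 2/eps ⇔ k > (2/eps)^{1/2}.
Take N_0 = (2/eps)^{1/2}. Then k > N_0 implies 2/k^2 < eps.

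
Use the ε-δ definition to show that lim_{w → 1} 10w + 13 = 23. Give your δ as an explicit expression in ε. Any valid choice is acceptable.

Let ε > 0 be given. We need δ > 0 so that 0 < |w − 1| < δ implies |(10w + 13) − 23| < ε.
|(10w + 13) − 23| = |10w - 10| = 10|w − 1|.
So 10|w − 1| < ε exactly when |w − 1| < ε/10.
Take δ = ε/10. If 0 < |w − 1| < δ then |(10w + 13) − 23| = 10|w − 1| < 10·(ε/10) = ε.

δ = ε/10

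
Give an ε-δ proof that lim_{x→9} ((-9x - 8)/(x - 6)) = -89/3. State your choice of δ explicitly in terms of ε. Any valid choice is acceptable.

δ = min(3/2, (9/124)ε)

Let ε > 0. We want δ > 0 with 0 < |x − 9| < δ ⇒ |(-9x - 8)/(x - 6) + 89/3| < ε.
Combining over a common denominator, (-9x - 8)/(x - 6) + 89/3 = [(-9x - 8)·3 − (-89)·(x - 6)] / [3·(x - 6)] = 62(x − 9) / (3(x - 6)).
So |(-9x - 8)/(x - 6) + 89/3| = 62|x − 9| / (3·|x − 6|).
Require δ ≤ 3/2, so |x − 6| ≥ |3| − |x − 9| > 3 − 3/2 = 3/2.
Hence |(-9x - 8)/(x - 6) + 89/3| < 62|x − 9|/(3·(3/2)) = (124/9)|x − 9|, which is < ε once |x − 9| < (9/124)ε.
Take δ = min(3/2, (9/124)ε). Then 0 < |x − 9| < δ forces both bounds, so |(-9x - 8)/(x - 6) + 89/3| < ε.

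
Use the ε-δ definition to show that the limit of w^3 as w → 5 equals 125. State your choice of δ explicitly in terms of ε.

δ = min(2, ε/109)

Let ε > 0. We seek δ > 0 with 0 < |w − 5| < δ ⇒ |w^3 − 125| < ε.
Factor: w^3 − 125 = (w − 5)(w^2 + 5w + 25), so |w^3 − 125| = |w − 5|·|w^2 + 5w + 25|.
Restrict δ ≤ 2. Then |w − 5| < 2 gives |w| < 7, so by the triangle inequality |w^2 + 5w + 25| ≤ 7^2 + 5·7 + 25 = 109.
Hence |w^3 − 125| ≤ 109|w − 5|, which is < ε once |w − 5| < ε/109.
Take δ = min(2, ε/109). If 0 < |w − 5| < δ then both bounds hold and |w^3 − 125| ≤ 109|w − 5| < 109·(ε/109) = ε.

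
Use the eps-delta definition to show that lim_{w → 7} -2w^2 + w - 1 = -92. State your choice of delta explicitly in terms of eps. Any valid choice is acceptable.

Let eps > 0 be given. We want delta > 0 such that 0 < |w − 7| < delta implies |(-2w^2 + w - 1) + 92| < eps.
(-2w^2 + w - 1) + 92 = -2w^2 + w + 91 = (w − 7)(-2w - 13).
So |(-2w^2 + w - 1) + 92| = |w − 7|·|-2w - 13|.
Assume first that |w − 7| < 2, so |w| < 9. Then |-2w - 13| ≤ 2·9 + 13 = 31.
Hence |(-2w^2 + w - 1) + 92| ≤ 31|w − 7| < eps provided |w − 7| < eps/31.
Choosing delta = min(2, eps/31) ensures both conditions, hence |(-2w^2 + w - 1) + 92| < eps.

delta = min(2, eps/31)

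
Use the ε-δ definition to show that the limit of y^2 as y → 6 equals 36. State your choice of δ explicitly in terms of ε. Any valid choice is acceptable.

δ = min(1, ε/13)

Let ε > 0. We seek δ > 0 with 0 < |y − 6| < δ ⇒ |y^2 − 36| < ε.
Factor: y^2 − 36 = (y − 6)(y + 6), so |y^2 − 36| = |y − 6|·|y + 6|.
Restrict δ ≤ 1. Then |y − 6| < 1 gives |y| < 7, so by the triangle inequality |y + 6| ≤ 7 + 6 = 13.
Hence |y^2 − 36| ≤ 13|y − 6|, which is < ε once |y − 6| < ε/13.
Take δ = min(1, ε/13). If 0 < |y − 6| < δ then both bounds hold and |y^2 − 36| ≤ 13|y − 6| < 13·(ε/13) = ε.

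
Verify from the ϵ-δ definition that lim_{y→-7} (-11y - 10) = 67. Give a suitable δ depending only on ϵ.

δ = ϵ/11

Let ϵ > 0 be given. We need δ > 0 so that 0 < |y + 7| < δ implies |(-11y - 10) − 67| < ϵ.
|(-11y - 10) − 67| = |-11y - 77| = 11|y + 7|.
Thus it suffices that |y + 7| < ϵ/11.
Take δ = ϵ/11. If 0 < |y + 7| < δ then |(-11y - 10) − 67| = 11|y + 7| < 11·(ϵ/11) = ϵ.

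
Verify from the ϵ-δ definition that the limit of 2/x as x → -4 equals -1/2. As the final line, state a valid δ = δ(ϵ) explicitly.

δ = min(2, 4ϵ)

Let ϵ > 0. We seek δ > 0 such that 0 < |x + 4| < δ implies |2/x + 1/2| < ϵ.
|2/x + 1/2| = 2·|-4 − x|/(4·|x|) = 2|x + 4|/(4|x|).
Require δ ≤ 2 so that |x| > 4 − 2 = 2, hence 4|x| > 8.
Then |2/x + 1/2| < 2|x + 4|/8, which is < ϵ when |x + 4| < 4ϵ.
Take δ = min(2, 4ϵ). Then 0 < |x + 4| < δ gives both |x + 4| < 2 and |x + 4| < 4ϵ, so |2/x + 1/2| < ϵ.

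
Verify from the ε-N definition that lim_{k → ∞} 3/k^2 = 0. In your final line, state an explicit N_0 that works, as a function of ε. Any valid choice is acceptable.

Suppose ε > 0. For k ≥ 1, |3/k^2 − 0| = 3/k^2.
3/k^2 < ε ⇔ k^2 > 3/ε ⇔ k > (3/ε)^{1/2}.
Take N_0 = (3/ε)^{1/2}. Then k > N_0 implies 3/k^2 < ε.

N_0 = (3/ε)^{1/2}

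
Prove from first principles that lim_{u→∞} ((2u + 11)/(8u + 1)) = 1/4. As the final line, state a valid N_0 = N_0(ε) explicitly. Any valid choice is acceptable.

N_0 = (43/32)/ε

Let ε > 0 be given. We seek N_0 > 0 such that u > N_0 implies |(2u + 11)/(8u + 1) − (1/4)| < ε.
(2u + 11)/(8u + 1) − (1/4) = (8(2u + 11) − 2(8u + 1)) / (8(8u + 1)) = 86/(8(8u + 1)).
For u > 0 we have 8u + 1 > 8u, so |(2u + 11)/(8u + 1) − (1/4)| = 86/(8(8u + 1)) < 86/(8·8u) = (43/32)/u.
Thus |(2u + 11)/(8u + 1) − (1/4)| < ε whenever u > (43/32)/ε.
Take N_0 = (43/32)/ε. If u > N_0 then |(2u + 11)/(8u + 1) − (1/4)| < (43/32)/u < ε.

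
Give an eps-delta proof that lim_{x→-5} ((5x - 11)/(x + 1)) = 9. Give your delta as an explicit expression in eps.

delta = min(2, (1/2)eps)

Let eps > 0 be given. We want delta > 0 with 0 < |x + 5| < delta ⇒ |(5x - 11)/(x + 1) − 9| < eps.
Combining over a common denominator, (5x - 11)/(x + 1) − 9 = [(5x - 11)·(-4) − (-36)·(x + 1)] / [(-4)·(x + 1)] = 16(x + 5) / ((-4)(x + 1)).
So |(5x - 11)/(x + 1) − 9| = 16|x + 5| / (4·|x + 1|).
Restrict delta ≤ 2. Then |x + 5| < 2 gives |x + 1| = |(x + 5) + (-4)| ≥ 4 − 2 = 2.
Hence |(5x - 11)/(x + 1) − 9| < 16|x + 5|/(4·2) = 2|x + 5|, which is < eps once |x + 5| < (1/2)eps.
Take delta = min(2, (1/2)eps). Then 0 < |x + 5| < delta forces both bounds, so |(5x - 11)/(x + 1) − 9| < eps.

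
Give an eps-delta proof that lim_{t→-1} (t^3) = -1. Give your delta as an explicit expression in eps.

delta = min(1, eps/7)

Let eps > 0 be given. We seek delta > 0 with 0 < |t + 1| < delta ⇒ |t^3 + 1| < eps.
Factor: t^3 + 1 = (t + 1)(t^2 - t + 1), so |t^3 + 1| = |t + 1|·|t^2 - t + 1|.
Impose delta ≤ 1 so that |t| < 2; then |t^2 - t + 1| ≤ 7.
Hence |t^3 + 1| ≤ 7|t + 1|, which is < eps once |t + 1| < eps/7.
Take delta = min(1, eps/7). If 0 < |t + 1| < delta then both bounds hold and |t^3 + 1| ≤ 7|t + 1| < 7·(eps/7) = eps.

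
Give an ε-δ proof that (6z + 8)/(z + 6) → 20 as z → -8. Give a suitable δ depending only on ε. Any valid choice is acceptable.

δ = min(1, (1/14)ε)

Let ε > 0 be given. We want δ > 0 with 0 < |z + 8| < δ ⇒ |(6z + 8)/(z + 6) − 20| < ε.
Combining over a common denominator, (6z + 8)/(z + 6) − 20 = [(6z + 8)·(-2) − (-40)·(z + 6)] / [(-2)·(z + 6)] = 28(z + 8) / ((-2)(z + 6)).
So |(6z + 8)/(z + 6) − 20| = 28|z + 8| / (2·|z + 6|).
Restrict δ ≤ 1. Then |z + 8| < 1 gives |z + 6| = |(z + 8) + (-2)| ≥ 2 − 1 = 1.
Hence |(6z + 8)/(z + 6) − 20| < 28|z + 8|/(2·1) = 14|z + 8|, which is < ε once |z + 8| < (1/14)ε.
Take δ = min(1, (1/14)ε). Then 0 < |z + 8| < δ forces both bounds, so |(6z + 8)/(z + 6) − 20| < ε.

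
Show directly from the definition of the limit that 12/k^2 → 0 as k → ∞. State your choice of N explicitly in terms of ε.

N = (12/ε)^{1/2}

Let ε > 0 be given. For k ≥ 1, |12/k^2 − 0| = 12/k^2.
12/k^2 < ε ⇔ k^2 > 12/ε ⇔ k > (12/ε)^{1/2}.
Take N = (12/ε)^{1/2}. Then k > N implies 12/k^2 < ε.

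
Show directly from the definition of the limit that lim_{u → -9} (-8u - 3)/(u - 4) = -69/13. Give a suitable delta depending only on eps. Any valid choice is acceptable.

delta = min(13/2, (169/70)eps)

Suppose eps > 0. We want delta > 0 with 0 < |u + 9| < delta ⇒ |(-8u - 3)/(u - 4) + 69/13| < eps.
Combining over a common denominator, (-8u - 3)/(u - 4) + 69/13 = [(-8u - 3)·(-13) − 69·(u - 4)] / [(-13)·(u - 4)] = 35(u + 9) / ((-13)(u - 4)).
So |(-8u - 3)/(u - 4) + 69/13| = 35|u + 9| / (13·|u − 4|).
Restrict delta ≤ 13/2. Then |u + 9| < 13/2 gives |u − 4| = |(u + 9) + (-13)| ≥ 13 − 13/2 = 13/2.
Hence |(-8u - 3)/(u - 4) + 69/13| < 35|u + 9|/(13·(13/2)) = (70/169)|u + 9|, which is < eps once |u + 9| < (169/70)eps.
Take delta = min(13/2, (169/70)eps). Then 0 < |u + 9| < delta forces both bounds, so |(-8u - 3)/(u - 4) + 69/13| < eps.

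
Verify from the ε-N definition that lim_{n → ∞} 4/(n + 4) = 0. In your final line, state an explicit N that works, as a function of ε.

Fix ε > 0. For n ≥ 1, |4/(n + 4) − 0| = 4/(n + 4) ≤ 4/n.
We need 4/n < ε, i.e. n > 4/ε.
Take N = 4/ε. If n > N then |4/(n + 4)| ≤ 4/n < ε.

N = 4/ε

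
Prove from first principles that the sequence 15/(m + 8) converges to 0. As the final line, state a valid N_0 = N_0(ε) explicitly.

Fix ε > 0. For m ≥ 1, |15/(m + 8) − 0| = 15/(m + 8) ≤ 15/m.
We need 15/m < ε, i.e. m > 15/ε.
Take N_0 = 15/ε. If m > N_0 then |15/(m + 8)| ≤ 15/m < ε.

N_0 = 15/ε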